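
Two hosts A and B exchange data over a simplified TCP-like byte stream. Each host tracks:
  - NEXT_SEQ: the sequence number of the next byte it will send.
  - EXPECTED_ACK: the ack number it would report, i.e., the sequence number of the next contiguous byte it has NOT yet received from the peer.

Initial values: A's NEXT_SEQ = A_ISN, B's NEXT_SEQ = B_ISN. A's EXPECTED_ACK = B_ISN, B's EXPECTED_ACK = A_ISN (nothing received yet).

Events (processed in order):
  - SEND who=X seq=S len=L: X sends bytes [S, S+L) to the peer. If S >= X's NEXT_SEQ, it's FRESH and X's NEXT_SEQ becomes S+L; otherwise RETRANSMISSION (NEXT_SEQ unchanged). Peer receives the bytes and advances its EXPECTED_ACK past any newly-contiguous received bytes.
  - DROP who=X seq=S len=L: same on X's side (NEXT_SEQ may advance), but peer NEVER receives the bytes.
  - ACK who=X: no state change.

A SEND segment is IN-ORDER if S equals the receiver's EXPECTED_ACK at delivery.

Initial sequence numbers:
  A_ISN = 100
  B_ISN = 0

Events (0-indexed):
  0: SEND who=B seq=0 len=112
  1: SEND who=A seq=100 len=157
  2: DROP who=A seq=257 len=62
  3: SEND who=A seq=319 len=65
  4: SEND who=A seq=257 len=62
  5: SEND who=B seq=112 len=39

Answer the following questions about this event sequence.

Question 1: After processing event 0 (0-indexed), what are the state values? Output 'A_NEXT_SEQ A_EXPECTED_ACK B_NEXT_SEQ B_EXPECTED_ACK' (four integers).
After event 0: A_seq=100 A_ack=112 B_seq=112 B_ack=100

100 112 112 100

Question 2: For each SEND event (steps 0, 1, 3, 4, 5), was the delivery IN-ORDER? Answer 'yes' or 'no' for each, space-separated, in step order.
Answer: yes yes no yes yes

Derivation:
Step 0: SEND seq=0 -> in-order
Step 1: SEND seq=100 -> in-order
Step 3: SEND seq=319 -> out-of-order
Step 4: SEND seq=257 -> in-order
Step 5: SEND seq=112 -> in-order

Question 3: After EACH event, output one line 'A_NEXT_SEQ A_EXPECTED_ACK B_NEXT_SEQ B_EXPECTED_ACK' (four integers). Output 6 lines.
100 112 112 100
257 112 112 257
319 112 112 257
384 112 112 257
384 112 112 384
384 151 151 384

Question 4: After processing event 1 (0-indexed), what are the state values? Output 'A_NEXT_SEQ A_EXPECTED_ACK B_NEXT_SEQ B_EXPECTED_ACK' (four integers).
After event 0: A_seq=100 A_ack=112 B_seq=112 B_ack=100
After event 1: A_seq=257 A_ack=112 B_seq=112 B_ack=257

257 112 112 257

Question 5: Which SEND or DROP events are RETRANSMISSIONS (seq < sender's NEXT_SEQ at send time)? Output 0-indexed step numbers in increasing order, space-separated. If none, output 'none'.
Answer: 4

Derivation:
Step 0: SEND seq=0 -> fresh
Step 1: SEND seq=100 -> fresh
Step 2: DROP seq=257 -> fresh
Step 3: SEND seq=319 -> fresh
Step 4: SEND seq=257 -> retransmit
Step 5: SEND seq=112 -> fresh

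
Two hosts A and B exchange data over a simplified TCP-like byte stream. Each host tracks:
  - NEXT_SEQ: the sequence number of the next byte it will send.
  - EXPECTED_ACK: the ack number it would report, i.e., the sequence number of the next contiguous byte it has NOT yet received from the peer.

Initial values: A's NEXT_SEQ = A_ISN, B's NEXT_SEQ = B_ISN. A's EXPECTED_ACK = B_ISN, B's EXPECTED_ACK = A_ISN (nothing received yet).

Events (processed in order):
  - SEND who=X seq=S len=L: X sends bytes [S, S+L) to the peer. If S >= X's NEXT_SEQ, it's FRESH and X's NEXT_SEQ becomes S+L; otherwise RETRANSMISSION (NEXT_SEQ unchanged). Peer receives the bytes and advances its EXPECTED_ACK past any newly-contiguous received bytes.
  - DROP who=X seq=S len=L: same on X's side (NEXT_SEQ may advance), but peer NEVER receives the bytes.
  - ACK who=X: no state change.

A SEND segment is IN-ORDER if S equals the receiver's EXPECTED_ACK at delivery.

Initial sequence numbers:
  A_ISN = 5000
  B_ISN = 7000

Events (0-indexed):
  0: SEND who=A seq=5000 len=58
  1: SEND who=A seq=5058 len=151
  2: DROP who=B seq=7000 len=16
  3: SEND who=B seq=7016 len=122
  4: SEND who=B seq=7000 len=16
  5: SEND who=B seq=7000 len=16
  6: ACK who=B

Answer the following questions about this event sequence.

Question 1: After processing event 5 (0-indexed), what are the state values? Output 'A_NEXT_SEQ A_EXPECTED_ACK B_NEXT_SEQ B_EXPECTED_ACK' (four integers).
After event 0: A_seq=5058 A_ack=7000 B_seq=7000 B_ack=5058
After event 1: A_seq=5209 A_ack=7000 B_seq=7000 B_ack=5209
After event 2: A_seq=5209 A_ack=7000 B_seq=7016 B_ack=5209
After event 3: A_seq=5209 A_ack=7000 B_seq=7138 B_ack=5209
After event 4: A_seq=5209 A_ack=7138 B_seq=7138 B_ack=5209
After event 5: A_seq=5209 A_ack=7138 B_seq=7138 B_ack=5209

5209 7138 7138 5209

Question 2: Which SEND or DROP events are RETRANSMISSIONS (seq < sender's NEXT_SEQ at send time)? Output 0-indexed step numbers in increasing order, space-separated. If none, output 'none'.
Step 0: SEND seq=5000 -> fresh
Step 1: SEND seq=5058 -> fresh
Step 2: DROP seq=7000 -> fresh
Step 3: SEND seq=7016 -> fresh
Step 4: SEND seq=7000 -> retransmit
Step 5: SEND seq=7000 -> retransmit

Answer: 4 5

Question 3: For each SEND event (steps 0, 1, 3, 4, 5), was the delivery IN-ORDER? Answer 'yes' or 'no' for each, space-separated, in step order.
Answer: yes yes no yes no

Derivation:
Step 0: SEND seq=5000 -> in-order
Step 1: SEND seq=5058 -> in-order
Step 3: SEND seq=7016 -> out-of-order
Step 4: SEND seq=7000 -> in-order
Step 5: SEND seq=7000 -> out-of-order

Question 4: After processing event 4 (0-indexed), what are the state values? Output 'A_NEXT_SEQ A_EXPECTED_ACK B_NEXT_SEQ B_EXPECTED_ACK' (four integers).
After event 0: A_seq=5058 A_ack=7000 B_seq=7000 B_ack=5058
After event 1: A_seq=5209 A_ack=7000 B_seq=7000 B_ack=5209
After event 2: A_seq=5209 A_ack=7000 B_seq=7016 B_ack=5209
After event 3: A_seq=5209 A_ack=7000 B_seq=7138 B_ack=5209
After event 4: A_seq=5209 A_ack=7138 B_seq=7138 B_ack=5209

5209 7138 7138 5209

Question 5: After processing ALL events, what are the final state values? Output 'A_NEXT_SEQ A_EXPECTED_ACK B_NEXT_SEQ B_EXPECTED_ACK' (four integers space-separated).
After event 0: A_seq=5058 A_ack=7000 B_seq=7000 B_ack=5058
After event 1: A_seq=5209 A_ack=7000 B_seq=7000 B_ack=5209
After event 2: A_seq=5209 A_ack=7000 B_seq=7016 B_ack=5209
After event 3: A_seq=5209 A_ack=7000 B_seq=7138 B_ack=5209
After event 4: A_seq=5209 A_ack=7138 B_seq=7138 B_ack=5209
After event 5: A_seq=5209 A_ack=7138 B_seq=7138 B_ack=5209
After event 6: A_seq=5209 A_ack=7138 B_seq=7138 B_ack=5209

Answer: 5209 7138 7138 5209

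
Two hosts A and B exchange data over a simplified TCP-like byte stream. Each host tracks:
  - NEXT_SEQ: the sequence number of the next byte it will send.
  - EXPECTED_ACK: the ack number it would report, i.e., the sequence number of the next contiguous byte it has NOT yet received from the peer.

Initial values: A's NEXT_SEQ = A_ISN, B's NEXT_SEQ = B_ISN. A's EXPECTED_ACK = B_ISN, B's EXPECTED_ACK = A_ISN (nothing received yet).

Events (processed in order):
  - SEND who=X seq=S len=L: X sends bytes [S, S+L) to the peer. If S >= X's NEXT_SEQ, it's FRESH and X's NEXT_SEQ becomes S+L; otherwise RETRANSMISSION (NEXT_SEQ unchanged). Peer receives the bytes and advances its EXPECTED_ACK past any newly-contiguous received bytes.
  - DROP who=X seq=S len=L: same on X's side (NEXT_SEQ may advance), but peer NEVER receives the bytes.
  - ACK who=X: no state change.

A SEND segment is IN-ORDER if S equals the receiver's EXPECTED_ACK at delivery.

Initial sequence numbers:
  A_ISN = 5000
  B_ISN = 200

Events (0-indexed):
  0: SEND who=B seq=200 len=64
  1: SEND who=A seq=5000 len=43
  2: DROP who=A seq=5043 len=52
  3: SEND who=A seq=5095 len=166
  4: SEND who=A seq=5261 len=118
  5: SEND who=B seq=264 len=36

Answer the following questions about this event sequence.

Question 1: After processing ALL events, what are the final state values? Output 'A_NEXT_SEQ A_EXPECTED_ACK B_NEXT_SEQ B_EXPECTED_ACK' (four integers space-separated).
Answer: 5379 300 300 5043

Derivation:
After event 0: A_seq=5000 A_ack=264 B_seq=264 B_ack=5000
After event 1: A_seq=5043 A_ack=264 B_seq=264 B_ack=5043
After event 2: A_seq=5095 A_ack=264 B_seq=264 B_ack=5043
After event 3: A_seq=5261 A_ack=264 B_seq=264 B_ack=5043
After event 4: A_seq=5379 A_ack=264 B_seq=264 B_ack=5043
After event 5: A_seq=5379 A_ack=300 B_seq=300 B_ack=5043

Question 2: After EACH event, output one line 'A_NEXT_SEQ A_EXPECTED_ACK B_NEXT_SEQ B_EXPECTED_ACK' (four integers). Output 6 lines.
5000 264 264 5000
5043 264 264 5043
5095 264 264 5043
5261 264 264 5043
5379 264 264 5043
5379 300 300 5043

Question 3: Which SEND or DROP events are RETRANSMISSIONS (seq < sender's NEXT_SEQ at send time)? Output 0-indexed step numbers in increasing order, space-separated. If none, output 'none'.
Answer: none

Derivation:
Step 0: SEND seq=200 -> fresh
Step 1: SEND seq=5000 -> fresh
Step 2: DROP seq=5043 -> fresh
Step 3: SEND seq=5095 -> fresh
Step 4: SEND seq=5261 -> fresh
Step 5: SEND seq=264 -> fresh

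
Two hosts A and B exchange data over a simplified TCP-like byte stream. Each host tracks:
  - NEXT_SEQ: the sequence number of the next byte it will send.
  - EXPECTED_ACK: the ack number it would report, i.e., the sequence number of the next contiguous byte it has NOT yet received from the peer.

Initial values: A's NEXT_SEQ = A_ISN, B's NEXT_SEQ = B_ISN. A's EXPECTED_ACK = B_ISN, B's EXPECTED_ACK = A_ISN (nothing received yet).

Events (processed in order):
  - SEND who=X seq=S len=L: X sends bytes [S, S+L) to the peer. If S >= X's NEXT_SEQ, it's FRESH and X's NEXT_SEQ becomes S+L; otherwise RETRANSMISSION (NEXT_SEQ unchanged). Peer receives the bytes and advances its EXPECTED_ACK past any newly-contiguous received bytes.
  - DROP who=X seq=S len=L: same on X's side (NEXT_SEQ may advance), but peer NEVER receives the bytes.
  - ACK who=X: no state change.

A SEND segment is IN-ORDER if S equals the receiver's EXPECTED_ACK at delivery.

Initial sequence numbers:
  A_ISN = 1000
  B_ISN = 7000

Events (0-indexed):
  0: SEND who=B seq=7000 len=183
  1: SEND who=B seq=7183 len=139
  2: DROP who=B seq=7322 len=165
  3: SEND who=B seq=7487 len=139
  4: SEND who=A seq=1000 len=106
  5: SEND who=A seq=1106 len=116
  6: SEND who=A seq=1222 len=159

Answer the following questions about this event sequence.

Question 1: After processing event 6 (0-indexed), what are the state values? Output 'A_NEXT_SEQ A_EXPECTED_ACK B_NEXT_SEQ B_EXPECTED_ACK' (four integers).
After event 0: A_seq=1000 A_ack=7183 B_seq=7183 B_ack=1000
After event 1: A_seq=1000 A_ack=7322 B_seq=7322 B_ack=1000
After event 2: A_seq=1000 A_ack=7322 B_seq=7487 B_ack=1000
After event 3: A_seq=1000 A_ack=7322 B_seq=7626 B_ack=1000
After event 4: A_seq=1106 A_ack=7322 B_seq=7626 B_ack=1106
After event 5: A_seq=1222 A_ack=7322 B_seq=7626 B_ack=1222
After event 6: A_seq=1381 A_ack=7322 B_seq=7626 B_ack=1381

1381 7322 7626 1381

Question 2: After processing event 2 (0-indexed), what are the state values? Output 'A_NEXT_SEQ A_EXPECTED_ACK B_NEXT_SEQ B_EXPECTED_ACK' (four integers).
After event 0: A_seq=1000 A_ack=7183 B_seq=7183 B_ack=1000
After event 1: A_seq=1000 A_ack=7322 B_seq=7322 B_ack=1000
After event 2: A_seq=1000 A_ack=7322 B_seq=7487 B_ack=1000

1000 7322 7487 1000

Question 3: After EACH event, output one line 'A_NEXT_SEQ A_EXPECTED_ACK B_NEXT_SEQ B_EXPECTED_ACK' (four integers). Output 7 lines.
1000 7183 7183 1000
1000 7322 7322 1000
1000 7322 7487 1000
1000 7322 7626 1000
1106 7322 7626 1106
1222 7322 7626 1222
1381 7322 7626 1381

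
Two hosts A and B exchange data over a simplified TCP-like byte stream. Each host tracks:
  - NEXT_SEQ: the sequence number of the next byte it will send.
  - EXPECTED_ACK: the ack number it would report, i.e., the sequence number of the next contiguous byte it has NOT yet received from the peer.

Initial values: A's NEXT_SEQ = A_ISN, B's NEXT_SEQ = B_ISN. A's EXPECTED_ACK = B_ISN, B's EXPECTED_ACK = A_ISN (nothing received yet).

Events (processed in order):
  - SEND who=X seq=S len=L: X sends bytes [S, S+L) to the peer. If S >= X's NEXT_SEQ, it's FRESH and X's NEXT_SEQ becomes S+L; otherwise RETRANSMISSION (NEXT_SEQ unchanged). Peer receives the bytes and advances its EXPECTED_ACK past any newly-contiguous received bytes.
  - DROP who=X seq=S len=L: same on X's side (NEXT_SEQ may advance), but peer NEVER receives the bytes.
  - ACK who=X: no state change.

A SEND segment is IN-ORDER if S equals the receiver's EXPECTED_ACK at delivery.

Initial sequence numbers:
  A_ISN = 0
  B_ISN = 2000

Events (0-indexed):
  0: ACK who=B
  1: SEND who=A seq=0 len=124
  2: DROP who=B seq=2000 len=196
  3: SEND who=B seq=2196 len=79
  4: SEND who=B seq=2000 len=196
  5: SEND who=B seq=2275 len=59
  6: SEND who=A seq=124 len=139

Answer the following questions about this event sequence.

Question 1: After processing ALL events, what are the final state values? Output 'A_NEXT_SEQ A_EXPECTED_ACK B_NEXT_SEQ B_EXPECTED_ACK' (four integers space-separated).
Answer: 263 2334 2334 263

Derivation:
After event 0: A_seq=0 A_ack=2000 B_seq=2000 B_ack=0
After event 1: A_seq=124 A_ack=2000 B_seq=2000 B_ack=124
After event 2: A_seq=124 A_ack=2000 B_seq=2196 B_ack=124
After event 3: A_seq=124 A_ack=2000 B_seq=2275 B_ack=124
After event 4: A_seq=124 A_ack=2275 B_seq=2275 B_ack=124
After event 5: A_seq=124 A_ack=2334 B_seq=2334 B_ack=124
After event 6: A_seq=263 A_ack=2334 B_seq=2334 B_ack=263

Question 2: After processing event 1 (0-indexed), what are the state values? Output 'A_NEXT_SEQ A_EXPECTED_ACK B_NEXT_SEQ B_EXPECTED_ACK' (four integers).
After event 0: A_seq=0 A_ack=2000 B_seq=2000 B_ack=0
After event 1: A_seq=124 A_ack=2000 B_seq=2000 B_ack=124

124 2000 2000 124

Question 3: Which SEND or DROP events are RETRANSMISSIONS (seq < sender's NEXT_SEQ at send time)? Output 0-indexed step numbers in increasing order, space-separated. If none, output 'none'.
Step 1: SEND seq=0 -> fresh
Step 2: DROP seq=2000 -> fresh
Step 3: SEND seq=2196 -> fresh
Step 4: SEND seq=2000 -> retransmit
Step 5: SEND seq=2275 -> fresh
Step 6: SEND seq=124 -> fresh

Answer: 4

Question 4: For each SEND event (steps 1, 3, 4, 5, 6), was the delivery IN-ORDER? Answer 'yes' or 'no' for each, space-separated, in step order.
Answer: yes no yes yes yes

Derivation:
Step 1: SEND seq=0 -> in-order
Step 3: SEND seq=2196 -> out-of-order
Step 4: SEND seq=2000 -> in-order
Step 5: SEND seq=2275 -> in-order
Step 6: SEND seq=124 -> in-order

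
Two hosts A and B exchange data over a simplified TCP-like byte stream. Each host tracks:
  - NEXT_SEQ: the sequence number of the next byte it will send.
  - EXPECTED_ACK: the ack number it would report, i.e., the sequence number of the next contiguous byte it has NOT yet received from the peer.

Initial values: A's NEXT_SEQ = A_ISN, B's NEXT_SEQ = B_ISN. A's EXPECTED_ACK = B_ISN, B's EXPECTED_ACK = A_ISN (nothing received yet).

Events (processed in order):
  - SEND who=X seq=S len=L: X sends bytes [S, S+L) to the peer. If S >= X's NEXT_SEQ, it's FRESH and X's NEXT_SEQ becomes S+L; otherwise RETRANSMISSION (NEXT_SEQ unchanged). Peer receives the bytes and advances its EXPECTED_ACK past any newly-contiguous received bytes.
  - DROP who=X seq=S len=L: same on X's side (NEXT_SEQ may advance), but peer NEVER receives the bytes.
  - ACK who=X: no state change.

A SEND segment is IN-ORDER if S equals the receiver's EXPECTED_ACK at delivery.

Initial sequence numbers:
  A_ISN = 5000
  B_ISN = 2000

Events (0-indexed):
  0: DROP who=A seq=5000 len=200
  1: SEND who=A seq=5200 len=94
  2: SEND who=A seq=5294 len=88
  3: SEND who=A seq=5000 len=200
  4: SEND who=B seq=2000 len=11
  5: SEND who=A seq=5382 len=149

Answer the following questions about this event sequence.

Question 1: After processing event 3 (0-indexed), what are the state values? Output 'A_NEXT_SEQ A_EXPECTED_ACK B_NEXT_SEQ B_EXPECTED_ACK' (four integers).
After event 0: A_seq=5200 A_ack=2000 B_seq=2000 B_ack=5000
After event 1: A_seq=5294 A_ack=2000 B_seq=2000 B_ack=5000
After event 2: A_seq=5382 A_ack=2000 B_seq=2000 B_ack=5000
After event 3: A_seq=5382 A_ack=2000 B_seq=2000 B_ack=5382

5382 2000 2000 5382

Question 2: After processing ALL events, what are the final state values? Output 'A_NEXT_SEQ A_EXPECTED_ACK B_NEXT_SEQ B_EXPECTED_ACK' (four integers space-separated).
Answer: 5531 2011 2011 5531

Derivation:
After event 0: A_seq=5200 A_ack=2000 B_seq=2000 B_ack=5000
After event 1: A_seq=5294 A_ack=2000 B_seq=2000 B_ack=5000
After event 2: A_seq=5382 A_ack=2000 B_seq=2000 B_ack=5000
After event 3: A_seq=5382 A_ack=2000 B_seq=2000 B_ack=5382
After event 4: A_seq=5382 A_ack=2011 B_seq=2011 B_ack=5382
After event 5: A_seq=5531 A_ack=2011 B_seq=2011 B_ack=5531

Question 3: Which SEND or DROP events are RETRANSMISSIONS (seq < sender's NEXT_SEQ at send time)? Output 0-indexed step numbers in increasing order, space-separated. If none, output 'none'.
Answer: 3

Derivation:
Step 0: DROP seq=5000 -> fresh
Step 1: SEND seq=5200 -> fresh
Step 2: SEND seq=5294 -> fresh
Step 3: SEND seq=5000 -> retransmit
Step 4: SEND seq=2000 -> fresh
Step 5: SEND seq=5382 -> fresh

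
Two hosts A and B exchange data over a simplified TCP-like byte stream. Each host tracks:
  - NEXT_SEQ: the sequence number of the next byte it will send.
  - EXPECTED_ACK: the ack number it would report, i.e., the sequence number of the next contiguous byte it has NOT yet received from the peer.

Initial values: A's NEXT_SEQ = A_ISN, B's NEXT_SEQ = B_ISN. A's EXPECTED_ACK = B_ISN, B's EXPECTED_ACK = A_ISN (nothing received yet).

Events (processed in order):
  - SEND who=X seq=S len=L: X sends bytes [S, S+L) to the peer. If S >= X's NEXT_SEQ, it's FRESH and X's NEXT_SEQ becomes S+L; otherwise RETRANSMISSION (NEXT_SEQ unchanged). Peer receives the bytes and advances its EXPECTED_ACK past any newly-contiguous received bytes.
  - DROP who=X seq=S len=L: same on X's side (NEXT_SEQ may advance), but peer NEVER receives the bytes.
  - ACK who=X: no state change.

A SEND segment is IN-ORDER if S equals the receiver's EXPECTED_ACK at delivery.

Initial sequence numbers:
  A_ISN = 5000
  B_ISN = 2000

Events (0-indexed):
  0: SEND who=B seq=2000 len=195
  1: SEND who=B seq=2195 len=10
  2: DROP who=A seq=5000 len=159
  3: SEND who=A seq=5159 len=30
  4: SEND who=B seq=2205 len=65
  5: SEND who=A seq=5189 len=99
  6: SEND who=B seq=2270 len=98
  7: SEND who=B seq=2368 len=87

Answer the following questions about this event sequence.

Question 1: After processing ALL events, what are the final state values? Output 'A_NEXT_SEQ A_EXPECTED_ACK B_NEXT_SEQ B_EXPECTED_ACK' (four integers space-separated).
After event 0: A_seq=5000 A_ack=2195 B_seq=2195 B_ack=5000
After event 1: A_seq=5000 A_ack=2205 B_seq=2205 B_ack=5000
After event 2: A_seq=5159 A_ack=2205 B_seq=2205 B_ack=5000
After event 3: A_seq=5189 A_ack=2205 B_seq=2205 B_ack=5000
After event 4: A_seq=5189 A_ack=2270 B_seq=2270 B_ack=5000
After event 5: A_seq=5288 A_ack=2270 B_seq=2270 B_ack=5000
After event 6: A_seq=5288 A_ack=2368 B_seq=2368 B_ack=5000
After event 7: A_seq=5288 A_ack=2455 B_seq=2455 B_ack=5000

Answer: 5288 2455 2455 5000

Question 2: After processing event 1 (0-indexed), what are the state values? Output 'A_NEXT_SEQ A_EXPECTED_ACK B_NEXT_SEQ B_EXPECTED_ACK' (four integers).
After event 0: A_seq=5000 A_ack=2195 B_seq=2195 B_ack=5000
After event 1: A_seq=5000 A_ack=2205 B_seq=2205 B_ack=5000

5000 2205 2205 5000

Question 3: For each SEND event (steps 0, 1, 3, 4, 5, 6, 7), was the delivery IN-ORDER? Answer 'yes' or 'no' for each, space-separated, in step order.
Step 0: SEND seq=2000 -> in-order
Step 1: SEND seq=2195 -> in-order
Step 3: SEND seq=5159 -> out-of-order
Step 4: SEND seq=2205 -> in-order
Step 5: SEND seq=5189 -> out-of-order
Step 6: SEND seq=2270 -> in-order
Step 7: SEND seq=2368 -> in-order

Answer: yes yes no yes no yes yes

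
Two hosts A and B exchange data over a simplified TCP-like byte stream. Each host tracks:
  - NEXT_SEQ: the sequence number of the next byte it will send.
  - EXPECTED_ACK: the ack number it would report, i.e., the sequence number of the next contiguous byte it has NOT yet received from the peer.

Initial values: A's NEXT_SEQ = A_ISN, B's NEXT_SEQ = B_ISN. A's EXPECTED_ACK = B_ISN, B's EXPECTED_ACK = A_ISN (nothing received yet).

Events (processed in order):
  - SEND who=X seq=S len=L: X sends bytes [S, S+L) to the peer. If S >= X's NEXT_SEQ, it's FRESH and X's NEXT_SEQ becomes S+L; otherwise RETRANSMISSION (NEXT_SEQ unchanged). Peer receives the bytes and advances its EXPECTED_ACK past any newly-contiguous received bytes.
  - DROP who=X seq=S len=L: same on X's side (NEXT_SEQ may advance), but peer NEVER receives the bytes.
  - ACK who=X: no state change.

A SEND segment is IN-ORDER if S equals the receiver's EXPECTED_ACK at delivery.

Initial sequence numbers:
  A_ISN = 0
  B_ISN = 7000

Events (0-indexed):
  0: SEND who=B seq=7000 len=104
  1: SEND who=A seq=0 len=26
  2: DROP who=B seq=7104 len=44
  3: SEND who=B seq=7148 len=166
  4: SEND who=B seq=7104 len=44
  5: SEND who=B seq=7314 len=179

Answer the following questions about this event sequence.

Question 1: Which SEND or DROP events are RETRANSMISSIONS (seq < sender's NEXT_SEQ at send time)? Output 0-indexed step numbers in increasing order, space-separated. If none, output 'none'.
Step 0: SEND seq=7000 -> fresh
Step 1: SEND seq=0 -> fresh
Step 2: DROP seq=7104 -> fresh
Step 3: SEND seq=7148 -> fresh
Step 4: SEND seq=7104 -> retransmit
Step 5: SEND seq=7314 -> fresh

Answer: 4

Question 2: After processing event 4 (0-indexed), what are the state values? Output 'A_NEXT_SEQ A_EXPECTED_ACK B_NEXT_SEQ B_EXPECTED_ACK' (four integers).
After event 0: A_seq=0 A_ack=7104 B_seq=7104 B_ack=0
After event 1: A_seq=26 A_ack=7104 B_seq=7104 B_ack=26
After event 2: A_seq=26 A_ack=7104 B_seq=7148 B_ack=26
After event 3: A_seq=26 A_ack=7104 B_seq=7314 B_ack=26
After event 4: A_seq=26 A_ack=7314 B_seq=7314 B_ack=26

26 7314 7314 26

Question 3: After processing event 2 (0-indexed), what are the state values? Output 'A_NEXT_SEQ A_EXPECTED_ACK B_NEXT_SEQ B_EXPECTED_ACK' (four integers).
After event 0: A_seq=0 A_ack=7104 B_seq=7104 B_ack=0
After event 1: A_seq=26 A_ack=7104 B_seq=7104 B_ack=26
After event 2: A_seq=26 A_ack=7104 B_seq=7148 B_ack=26

26 7104 7148 26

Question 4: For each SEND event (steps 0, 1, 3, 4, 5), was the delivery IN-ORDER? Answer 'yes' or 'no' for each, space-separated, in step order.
Step 0: SEND seq=7000 -> in-order
Step 1: SEND seq=0 -> in-order
Step 3: SEND seq=7148 -> out-of-order
Step 4: SEND seq=7104 -> in-order
Step 5: SEND seq=7314 -> in-order

Answer: yes yes no yes yes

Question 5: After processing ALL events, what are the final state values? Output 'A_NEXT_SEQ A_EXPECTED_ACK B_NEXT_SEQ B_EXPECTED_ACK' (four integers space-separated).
After event 0: A_seq=0 A_ack=7104 B_seq=7104 B_ack=0
After event 1: A_seq=26 A_ack=7104 B_seq=7104 B_ack=26
After event 2: A_seq=26 A_ack=7104 B_seq=7148 B_ack=26
After event 3: A_seq=26 A_ack=7104 B_seq=7314 B_ack=26
After event 4: A_seq=26 A_ack=7314 B_seq=7314 B_ack=26
After event 5: A_seq=26 A_ack=7493 B_seq=7493 B_ack=26

Answer: 26 7493 7493 26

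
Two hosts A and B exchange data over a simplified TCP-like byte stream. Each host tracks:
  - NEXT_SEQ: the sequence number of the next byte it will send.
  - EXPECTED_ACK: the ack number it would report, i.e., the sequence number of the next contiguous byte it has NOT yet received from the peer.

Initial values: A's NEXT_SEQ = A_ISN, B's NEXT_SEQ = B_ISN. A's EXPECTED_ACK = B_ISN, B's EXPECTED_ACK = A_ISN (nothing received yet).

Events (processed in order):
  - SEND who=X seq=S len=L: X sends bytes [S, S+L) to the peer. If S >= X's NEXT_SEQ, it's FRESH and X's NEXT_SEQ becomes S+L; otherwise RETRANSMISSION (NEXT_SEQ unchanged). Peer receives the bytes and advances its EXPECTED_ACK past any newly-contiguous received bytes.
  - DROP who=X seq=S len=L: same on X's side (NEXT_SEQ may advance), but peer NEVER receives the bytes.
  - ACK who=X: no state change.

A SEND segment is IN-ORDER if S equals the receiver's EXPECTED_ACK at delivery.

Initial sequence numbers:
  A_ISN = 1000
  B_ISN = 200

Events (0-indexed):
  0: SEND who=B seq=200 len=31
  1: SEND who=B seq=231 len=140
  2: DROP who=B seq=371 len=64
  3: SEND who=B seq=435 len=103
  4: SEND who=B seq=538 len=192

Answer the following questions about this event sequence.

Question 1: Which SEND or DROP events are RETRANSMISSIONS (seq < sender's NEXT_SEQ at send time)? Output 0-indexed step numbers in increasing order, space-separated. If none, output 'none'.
Answer: none

Derivation:
Step 0: SEND seq=200 -> fresh
Step 1: SEND seq=231 -> fresh
Step 2: DROP seq=371 -> fresh
Step 3: SEND seq=435 -> fresh
Step 4: SEND seq=538 -> fresh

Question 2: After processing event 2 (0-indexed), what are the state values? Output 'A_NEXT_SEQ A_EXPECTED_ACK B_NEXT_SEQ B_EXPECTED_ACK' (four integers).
After event 0: A_seq=1000 A_ack=231 B_seq=231 B_ack=1000
After event 1: A_seq=1000 A_ack=371 B_seq=371 B_ack=1000
After event 2: A_seq=1000 A_ack=371 B_seq=435 B_ack=1000

1000 371 435 1000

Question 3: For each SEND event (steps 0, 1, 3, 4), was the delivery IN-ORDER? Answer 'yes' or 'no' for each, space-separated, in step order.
Step 0: SEND seq=200 -> in-order
Step 1: SEND seq=231 -> in-order
Step 3: SEND seq=435 -> out-of-order
Step 4: SEND seq=538 -> out-of-order

Answer: yes yes no no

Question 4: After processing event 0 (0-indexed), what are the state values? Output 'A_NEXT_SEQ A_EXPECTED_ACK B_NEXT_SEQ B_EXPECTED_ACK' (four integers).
After event 0: A_seq=1000 A_ack=231 B_seq=231 B_ack=1000

1000 231 231 1000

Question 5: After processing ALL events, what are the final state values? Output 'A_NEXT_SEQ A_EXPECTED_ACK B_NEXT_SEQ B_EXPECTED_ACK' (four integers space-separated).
After event 0: A_seq=1000 A_ack=231 B_seq=231 B_ack=1000
After event 1: A_seq=1000 A_ack=371 B_seq=371 B_ack=1000
After event 2: A_seq=1000 A_ack=371 B_seq=435 B_ack=1000
After event 3: A_seq=1000 A_ack=371 B_seq=538 B_ack=1000
After event 4: A_seq=1000 A_ack=371 B_seq=730 B_ack=1000

Answer: 1000 371 730 1000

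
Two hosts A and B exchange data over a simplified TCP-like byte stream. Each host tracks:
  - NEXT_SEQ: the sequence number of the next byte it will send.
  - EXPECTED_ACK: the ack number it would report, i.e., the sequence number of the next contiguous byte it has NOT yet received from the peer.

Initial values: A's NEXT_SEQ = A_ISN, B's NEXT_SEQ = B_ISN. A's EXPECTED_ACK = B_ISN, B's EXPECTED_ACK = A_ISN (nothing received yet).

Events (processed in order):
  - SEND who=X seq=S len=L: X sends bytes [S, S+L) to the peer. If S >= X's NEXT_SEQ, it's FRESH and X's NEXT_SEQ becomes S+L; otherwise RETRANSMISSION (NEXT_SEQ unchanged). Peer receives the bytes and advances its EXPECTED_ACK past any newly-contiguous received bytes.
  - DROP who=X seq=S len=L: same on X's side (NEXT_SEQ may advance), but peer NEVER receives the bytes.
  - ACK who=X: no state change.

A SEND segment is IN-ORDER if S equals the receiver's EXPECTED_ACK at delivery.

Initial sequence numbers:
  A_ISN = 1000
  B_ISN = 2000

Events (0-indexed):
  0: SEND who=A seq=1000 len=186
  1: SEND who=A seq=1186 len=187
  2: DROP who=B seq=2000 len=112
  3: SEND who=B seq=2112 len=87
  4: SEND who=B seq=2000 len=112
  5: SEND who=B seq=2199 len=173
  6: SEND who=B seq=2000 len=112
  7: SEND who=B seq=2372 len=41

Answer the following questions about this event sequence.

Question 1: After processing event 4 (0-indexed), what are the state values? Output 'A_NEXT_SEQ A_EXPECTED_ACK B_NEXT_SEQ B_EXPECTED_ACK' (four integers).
After event 0: A_seq=1186 A_ack=2000 B_seq=2000 B_ack=1186
After event 1: A_seq=1373 A_ack=2000 B_seq=2000 B_ack=1373
After event 2: A_seq=1373 A_ack=2000 B_seq=2112 B_ack=1373
After event 3: A_seq=1373 A_ack=2000 B_seq=2199 B_ack=1373
After event 4: A_seq=1373 A_ack=2199 B_seq=2199 B_ack=1373

1373 2199 2199 1373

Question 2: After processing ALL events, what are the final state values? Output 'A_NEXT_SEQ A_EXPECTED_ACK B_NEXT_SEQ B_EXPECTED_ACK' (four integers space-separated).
Answer: 1373 2413 2413 1373

Derivation:
After event 0: A_seq=1186 A_ack=2000 B_seq=2000 B_ack=1186
After event 1: A_seq=1373 A_ack=2000 B_seq=2000 B_ack=1373
After event 2: A_seq=1373 A_ack=2000 B_seq=2112 B_ack=1373
After event 3: A_seq=1373 A_ack=2000 B_seq=2199 B_ack=1373
After event 4: A_seq=1373 A_ack=2199 B_seq=2199 B_ack=1373
After event 5: A_seq=1373 A_ack=2372 B_seq=2372 B_ack=1373
After event 6: A_seq=1373 A_ack=2372 B_seq=2372 B_ack=1373
After event 7: A_seq=1373 A_ack=2413 B_seq=2413 B_ack=1373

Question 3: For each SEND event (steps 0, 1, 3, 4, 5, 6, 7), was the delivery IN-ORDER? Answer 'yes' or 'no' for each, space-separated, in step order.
Step 0: SEND seq=1000 -> in-order
Step 1: SEND seq=1186 -> in-order
Step 3: SEND seq=2112 -> out-of-order
Step 4: SEND seq=2000 -> in-order
Step 5: SEND seq=2199 -> in-order
Step 6: SEND seq=2000 -> out-of-order
Step 7: SEND seq=2372 -> in-order

Answer: yes yes no yes yes no yes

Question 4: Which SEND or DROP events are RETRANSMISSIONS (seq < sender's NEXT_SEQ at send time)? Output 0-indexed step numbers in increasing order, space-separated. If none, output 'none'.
Step 0: SEND seq=1000 -> fresh
Step 1: SEND seq=1186 -> fresh
Step 2: DROP seq=2000 -> fresh
Step 3: SEND seq=2112 -> fresh
Step 4: SEND seq=2000 -> retransmit
Step 5: SEND seq=2199 -> fresh
Step 6: SEND seq=2000 -> retransmit
Step 7: SEND seq=2372 -> fresh

Answer: 4 6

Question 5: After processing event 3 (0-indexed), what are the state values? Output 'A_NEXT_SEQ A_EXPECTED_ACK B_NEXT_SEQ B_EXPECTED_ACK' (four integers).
After event 0: A_seq=1186 A_ack=2000 B_seq=2000 B_ack=1186
After event 1: A_seq=1373 A_ack=2000 B_seq=2000 B_ack=1373
After event 2: A_seq=1373 A_ack=2000 B_seq=2112 B_ack=1373
After event 3: A_seq=1373 A_ack=2000 B_seq=2199 B_ack=1373

1373 2000 2199 1373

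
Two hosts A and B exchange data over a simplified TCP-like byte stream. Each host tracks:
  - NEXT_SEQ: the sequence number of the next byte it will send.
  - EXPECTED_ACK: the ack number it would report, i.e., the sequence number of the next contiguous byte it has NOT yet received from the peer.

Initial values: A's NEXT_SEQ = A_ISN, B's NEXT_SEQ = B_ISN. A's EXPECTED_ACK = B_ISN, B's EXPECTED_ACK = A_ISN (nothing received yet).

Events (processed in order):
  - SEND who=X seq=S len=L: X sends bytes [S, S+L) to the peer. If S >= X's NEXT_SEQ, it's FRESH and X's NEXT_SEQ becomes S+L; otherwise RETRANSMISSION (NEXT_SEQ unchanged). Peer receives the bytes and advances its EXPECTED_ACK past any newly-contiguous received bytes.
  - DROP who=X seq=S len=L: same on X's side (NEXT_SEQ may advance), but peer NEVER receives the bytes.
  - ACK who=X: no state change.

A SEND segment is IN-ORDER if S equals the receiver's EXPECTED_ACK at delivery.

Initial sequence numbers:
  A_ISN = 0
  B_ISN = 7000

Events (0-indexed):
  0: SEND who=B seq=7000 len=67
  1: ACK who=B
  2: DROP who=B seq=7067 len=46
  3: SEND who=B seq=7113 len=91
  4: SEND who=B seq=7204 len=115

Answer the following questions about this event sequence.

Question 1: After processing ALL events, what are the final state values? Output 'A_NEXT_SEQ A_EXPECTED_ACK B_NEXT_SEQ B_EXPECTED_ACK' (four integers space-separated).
After event 0: A_seq=0 A_ack=7067 B_seq=7067 B_ack=0
After event 1: A_seq=0 A_ack=7067 B_seq=7067 B_ack=0
After event 2: A_seq=0 A_ack=7067 B_seq=7113 B_ack=0
After event 3: A_seq=0 A_ack=7067 B_seq=7204 B_ack=0
After event 4: A_seq=0 A_ack=7067 B_seq=7319 B_ack=0

Answer: 0 7067 7319 0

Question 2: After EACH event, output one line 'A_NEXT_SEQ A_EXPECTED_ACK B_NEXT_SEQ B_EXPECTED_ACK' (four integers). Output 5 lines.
0 7067 7067 0
0 7067 7067 0
0 7067 7113 0
0 7067 7204 0
0 7067 7319 0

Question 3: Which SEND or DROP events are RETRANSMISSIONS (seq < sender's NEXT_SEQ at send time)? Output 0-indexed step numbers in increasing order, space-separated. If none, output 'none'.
Step 0: SEND seq=7000 -> fresh
Step 2: DROP seq=7067 -> fresh
Step 3: SEND seq=7113 -> fresh
Step 4: SEND seq=7204 -> fresh

Answer: none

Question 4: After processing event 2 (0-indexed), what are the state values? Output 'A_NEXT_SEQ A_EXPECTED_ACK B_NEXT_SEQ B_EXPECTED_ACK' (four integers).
After event 0: A_seq=0 A_ack=7067 B_seq=7067 B_ack=0
After event 1: A_seq=0 A_ack=7067 B_seq=7067 B_ack=0
After event 2: A_seq=0 A_ack=7067 B_seq=7113 B_ack=0

0 7067 7113 0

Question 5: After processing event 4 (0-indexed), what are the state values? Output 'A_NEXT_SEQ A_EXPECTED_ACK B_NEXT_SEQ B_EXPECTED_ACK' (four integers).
After event 0: A_seq=0 A_ack=7067 B_seq=7067 B_ack=0
After event 1: A_seq=0 A_ack=7067 B_seq=7067 B_ack=0
After event 2: A_seq=0 A_ack=7067 B_seq=7113 B_ack=0
After event 3: A_seq=0 A_ack=7067 B_seq=7204 B_ack=0
After event 4: A_seq=0 A_ack=7067 B_seq=7319 B_ack=0

0 7067 7319 0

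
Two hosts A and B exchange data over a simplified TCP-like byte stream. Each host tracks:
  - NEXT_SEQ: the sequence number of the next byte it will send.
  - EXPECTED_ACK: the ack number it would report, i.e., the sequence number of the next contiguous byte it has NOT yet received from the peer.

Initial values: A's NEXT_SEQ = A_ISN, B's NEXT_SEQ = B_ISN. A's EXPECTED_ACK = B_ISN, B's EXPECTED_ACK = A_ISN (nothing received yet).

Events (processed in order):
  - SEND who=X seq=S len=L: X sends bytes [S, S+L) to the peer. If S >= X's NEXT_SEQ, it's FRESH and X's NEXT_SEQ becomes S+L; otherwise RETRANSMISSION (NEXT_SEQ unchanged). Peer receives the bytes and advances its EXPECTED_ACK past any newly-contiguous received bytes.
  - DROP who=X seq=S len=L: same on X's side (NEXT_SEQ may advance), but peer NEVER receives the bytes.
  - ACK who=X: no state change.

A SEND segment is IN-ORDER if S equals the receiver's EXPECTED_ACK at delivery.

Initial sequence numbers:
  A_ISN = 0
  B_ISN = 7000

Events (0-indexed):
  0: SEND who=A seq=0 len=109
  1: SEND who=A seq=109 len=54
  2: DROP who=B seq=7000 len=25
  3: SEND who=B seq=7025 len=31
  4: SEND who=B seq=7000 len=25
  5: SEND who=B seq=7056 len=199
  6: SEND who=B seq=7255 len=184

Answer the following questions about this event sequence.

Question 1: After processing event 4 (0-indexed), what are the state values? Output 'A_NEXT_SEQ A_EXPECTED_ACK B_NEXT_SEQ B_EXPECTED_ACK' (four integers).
After event 0: A_seq=109 A_ack=7000 B_seq=7000 B_ack=109
After event 1: A_seq=163 A_ack=7000 B_seq=7000 B_ack=163
After event 2: A_seq=163 A_ack=7000 B_seq=7025 B_ack=163
After event 3: A_seq=163 A_ack=7000 B_seq=7056 B_ack=163
After event 4: A_seq=163 A_ack=7056 B_seq=7056 B_ack=163

163 7056 7056 163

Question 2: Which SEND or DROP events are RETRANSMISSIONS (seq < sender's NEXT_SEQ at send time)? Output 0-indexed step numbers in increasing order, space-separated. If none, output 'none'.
Answer: 4

Derivation:
Step 0: SEND seq=0 -> fresh
Step 1: SEND seq=109 -> fresh
Step 2: DROP seq=7000 -> fresh
Step 3: SEND seq=7025 -> fresh
Step 4: SEND seq=7000 -> retransmit
Step 5: SEND seq=7056 -> fresh
Step 6: SEND seq=7255 -> fresh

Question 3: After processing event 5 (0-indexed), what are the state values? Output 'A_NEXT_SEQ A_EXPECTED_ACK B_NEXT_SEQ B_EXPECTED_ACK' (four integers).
After event 0: A_seq=109 A_ack=7000 B_seq=7000 B_ack=109
After event 1: A_seq=163 A_ack=7000 B_seq=7000 B_ack=163
After event 2: A_seq=163 A_ack=7000 B_seq=7025 B_ack=163
After event 3: A_seq=163 A_ack=7000 B_seq=7056 B_ack=163
After event 4: A_seq=163 A_ack=7056 B_seq=7056 B_ack=163
After event 5: A_seq=163 A_ack=7255 B_seq=7255 B_ack=163

163 7255 7255 163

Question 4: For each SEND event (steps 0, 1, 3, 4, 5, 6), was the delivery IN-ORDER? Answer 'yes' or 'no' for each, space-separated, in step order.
Answer: yes yes no yes yes yes

Derivation:
Step 0: SEND seq=0 -> in-order
Step 1: SEND seq=109 -> in-order
Step 3: SEND seq=7025 -> out-of-order
Step 4: SEND seq=7000 -> in-order
Step 5: SEND seq=7056 -> in-order
Step 6: SEND seq=7255 -> in-order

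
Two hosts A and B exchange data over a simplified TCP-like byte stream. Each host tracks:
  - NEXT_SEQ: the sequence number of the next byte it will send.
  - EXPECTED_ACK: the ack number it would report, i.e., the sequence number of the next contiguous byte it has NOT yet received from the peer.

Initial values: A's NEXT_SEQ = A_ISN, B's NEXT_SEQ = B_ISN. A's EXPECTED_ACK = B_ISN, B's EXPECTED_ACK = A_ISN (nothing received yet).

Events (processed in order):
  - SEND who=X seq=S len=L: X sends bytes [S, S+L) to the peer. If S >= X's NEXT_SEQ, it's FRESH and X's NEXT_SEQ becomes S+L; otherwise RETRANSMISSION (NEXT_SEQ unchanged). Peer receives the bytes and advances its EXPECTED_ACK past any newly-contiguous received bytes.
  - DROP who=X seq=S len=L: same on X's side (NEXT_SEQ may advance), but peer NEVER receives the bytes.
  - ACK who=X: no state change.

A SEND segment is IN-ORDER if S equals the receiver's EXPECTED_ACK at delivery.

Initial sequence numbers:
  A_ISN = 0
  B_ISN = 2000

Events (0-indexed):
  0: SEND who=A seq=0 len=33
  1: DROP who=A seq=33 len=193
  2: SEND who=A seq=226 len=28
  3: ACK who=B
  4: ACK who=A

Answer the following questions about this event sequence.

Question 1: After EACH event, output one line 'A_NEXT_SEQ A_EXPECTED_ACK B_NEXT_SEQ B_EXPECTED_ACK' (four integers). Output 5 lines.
33 2000 2000 33
226 2000 2000 33
254 2000 2000 33
254 2000 2000 33
254 2000 2000 33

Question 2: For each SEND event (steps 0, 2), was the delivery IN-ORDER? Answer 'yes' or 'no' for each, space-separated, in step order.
Answer: yes no

Derivation:
Step 0: SEND seq=0 -> in-order
Step 2: SEND seq=226 -> out-of-order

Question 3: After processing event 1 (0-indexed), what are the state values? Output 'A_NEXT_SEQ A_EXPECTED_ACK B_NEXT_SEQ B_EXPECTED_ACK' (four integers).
After event 0: A_seq=33 A_ack=2000 B_seq=2000 B_ack=33
After event 1: A_seq=226 A_ack=2000 B_seq=2000 B_ack=33

226 2000 2000 33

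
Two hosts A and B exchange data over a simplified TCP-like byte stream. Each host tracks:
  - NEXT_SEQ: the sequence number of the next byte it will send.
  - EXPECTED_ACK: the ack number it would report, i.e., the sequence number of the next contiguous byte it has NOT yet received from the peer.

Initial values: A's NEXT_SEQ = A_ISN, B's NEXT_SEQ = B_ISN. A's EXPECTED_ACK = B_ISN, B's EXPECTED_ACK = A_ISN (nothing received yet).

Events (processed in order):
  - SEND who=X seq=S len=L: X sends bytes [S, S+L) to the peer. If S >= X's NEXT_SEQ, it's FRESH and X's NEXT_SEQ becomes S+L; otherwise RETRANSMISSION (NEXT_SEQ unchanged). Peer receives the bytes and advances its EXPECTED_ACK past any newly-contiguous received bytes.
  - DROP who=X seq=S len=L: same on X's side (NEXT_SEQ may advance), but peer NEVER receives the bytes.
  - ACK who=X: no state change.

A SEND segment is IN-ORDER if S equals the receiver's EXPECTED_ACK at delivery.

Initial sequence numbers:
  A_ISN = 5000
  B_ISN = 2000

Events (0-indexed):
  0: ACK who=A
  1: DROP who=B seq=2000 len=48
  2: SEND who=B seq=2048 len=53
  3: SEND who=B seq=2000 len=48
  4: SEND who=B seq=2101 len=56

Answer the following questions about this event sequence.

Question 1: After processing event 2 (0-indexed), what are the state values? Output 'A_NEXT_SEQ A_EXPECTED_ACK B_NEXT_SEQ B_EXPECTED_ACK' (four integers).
After event 0: A_seq=5000 A_ack=2000 B_seq=2000 B_ack=5000
After event 1: A_seq=5000 A_ack=2000 B_seq=2048 B_ack=5000
After event 2: A_seq=5000 A_ack=2000 B_seq=2101 B_ack=5000

5000 2000 2101 5000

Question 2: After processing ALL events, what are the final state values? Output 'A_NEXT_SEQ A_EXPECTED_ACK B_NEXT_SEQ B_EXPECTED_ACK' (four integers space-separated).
Answer: 5000 2157 2157 5000

Derivation:
After event 0: A_seq=5000 A_ack=2000 B_seq=2000 B_ack=5000
After event 1: A_seq=5000 A_ack=2000 B_seq=2048 B_ack=5000
After event 2: A_seq=5000 A_ack=2000 B_seq=2101 B_ack=5000
After event 3: A_seq=5000 A_ack=2101 B_seq=2101 B_ack=5000
After event 4: A_seq=5000 A_ack=2157 B_seq=2157 B_ack=5000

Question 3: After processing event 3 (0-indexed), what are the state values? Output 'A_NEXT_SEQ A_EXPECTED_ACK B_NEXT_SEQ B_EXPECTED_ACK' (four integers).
After event 0: A_seq=5000 A_ack=2000 B_seq=2000 B_ack=5000
After event 1: A_seq=5000 A_ack=2000 B_seq=2048 B_ack=5000
After event 2: A_seq=5000 A_ack=2000 B_seq=2101 B_ack=5000
After event 3: A_seq=5000 A_ack=2101 B_seq=2101 B_ack=5000

5000 2101 2101 5000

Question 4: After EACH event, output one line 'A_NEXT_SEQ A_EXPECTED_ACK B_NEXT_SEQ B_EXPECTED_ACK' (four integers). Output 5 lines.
5000 2000 2000 5000
5000 2000 2048 5000
5000 2000 2101 5000
5000 2101 2101 5000
5000 2157 2157 5000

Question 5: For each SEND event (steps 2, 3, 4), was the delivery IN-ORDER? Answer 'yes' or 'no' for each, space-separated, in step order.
Step 2: SEND seq=2048 -> out-of-order
Step 3: SEND seq=2000 -> in-order
Step 4: SEND seq=2101 -> in-order

Answer: no yes yes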